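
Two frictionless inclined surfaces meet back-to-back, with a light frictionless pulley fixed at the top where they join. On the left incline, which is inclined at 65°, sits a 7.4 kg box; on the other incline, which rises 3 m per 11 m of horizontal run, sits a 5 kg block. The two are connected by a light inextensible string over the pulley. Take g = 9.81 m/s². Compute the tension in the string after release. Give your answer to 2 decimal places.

34.23 N

Resolve each weight along its own incline: the 7.4 kg mass has component 7.4 × 9.81 × sin 65° = 65.793 N down its slope, and the 5 kg mass has 5 × 9.81 × sin 15.26° = 12.906 N down its slope.
The 7.4 kg side's 65.793 N exceeds the other side's 12.906 N, so that mass slides down and the 5 kg mass slides up. Taking that direction as positive, Newton's second law for the whole system gives 65.793 − 12.906 = (7.4 + 5) a, so a = 52.887 / 12.4 = 4.2651 m/s².
For the 5 kg mass (up-slope positive): T − 12.906 = 5 × 4.2651, so T = 34.232 N.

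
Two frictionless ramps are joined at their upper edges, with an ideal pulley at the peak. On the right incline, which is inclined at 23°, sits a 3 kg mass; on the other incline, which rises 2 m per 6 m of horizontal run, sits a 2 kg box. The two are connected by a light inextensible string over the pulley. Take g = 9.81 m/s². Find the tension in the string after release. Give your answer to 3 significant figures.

8.32 N

Resolve each weight along its own incline: the 3 kg mass has component 3 × 9.81 × sin 23° = 11.499 N down its slope, and the 2 kg mass has 2 × 9.81 × sin 18.43° = 6.204 N down its slope.
The 3 kg side's 11.499 N exceeds the other side's 6.204 N, so that mass slides down and the 2 kg mass slides up. Taking that direction as positive, Newton's second law for the whole system gives 11.499 − 6.204 = (3 + 2) a, so a = 5.295 / 5 = 1.0590 m/s².
For the 2 kg mass (up-slope positive): T − 6.204 = 2 × 1.0590, so T = 8.322 N.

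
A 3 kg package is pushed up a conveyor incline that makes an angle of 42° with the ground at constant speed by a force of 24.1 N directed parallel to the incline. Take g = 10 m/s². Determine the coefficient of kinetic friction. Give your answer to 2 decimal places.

At constant speed ΣF = 0 along the incline. The applied 24.1 N acts up the slope; the weight component mg sin 42° = 20.074 N and kinetic friction μN both act down the slope.
So 24.1 = 20.074 + μ × 22.294, giving μ = (24.1 − 20.074) / 22.294 = 0.1806.

0.18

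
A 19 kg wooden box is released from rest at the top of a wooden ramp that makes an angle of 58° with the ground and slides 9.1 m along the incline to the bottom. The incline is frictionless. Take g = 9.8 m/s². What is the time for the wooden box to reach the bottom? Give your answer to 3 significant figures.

1.48 s

The weight component along the incline is mg sin 58° = 157.907 N and the normal force is N = mg cos 58° = 98.671 N.
With no friction, a = g sin 58° = 8.3109 m/s².
Starting from rest, L = ½at², so t = √(2L/a) = √(2 × 9.1 / 8.3109) = 1.4798 s.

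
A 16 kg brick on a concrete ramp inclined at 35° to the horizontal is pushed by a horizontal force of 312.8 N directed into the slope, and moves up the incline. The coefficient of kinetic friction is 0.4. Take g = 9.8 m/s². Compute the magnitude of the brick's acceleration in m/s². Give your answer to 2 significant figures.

2.7 m/s²

The horizontal push has components F cos 35° = 312.8 × 0.8192 = 256.246 N up the incline and F sin 35° = 312.8 × 0.5736 = 179.422 N pressing into the surface.
The normal force is therefore N = mg cos 35° + F sin 35° = 128.451 + 179.422 = 307.873 N, and kinetic friction down the slope is μN = 0.4 × 307.873 = 123.149 N.
Along the incline: F cos 35° − mg sin 35° − μN = ma, so 256.246 − 89.940 − 123.149 = 16 a, giving a = 2.6973 m/s².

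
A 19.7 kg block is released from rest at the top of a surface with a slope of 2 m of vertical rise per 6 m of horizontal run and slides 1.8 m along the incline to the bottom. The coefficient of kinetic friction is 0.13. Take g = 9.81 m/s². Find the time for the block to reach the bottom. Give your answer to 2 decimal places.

1.38 s

The weight component along the incline is mg sin 18.43° = 61.113 N and the normal force is N = mg cos 18.43° = 183.340 N.
Friction up the slope is f = μN = 0.13 × 183.340 = 23.834 N, so the net downslope force is 61.113 − 23.834 = 37.279 N and a = 37.279 / 19.7 = 1.8923 m/s².
Starting from rest, L = ½at², so t = √(2L/a) = √(2 × 1.8 / 1.8923) = 1.3793 s.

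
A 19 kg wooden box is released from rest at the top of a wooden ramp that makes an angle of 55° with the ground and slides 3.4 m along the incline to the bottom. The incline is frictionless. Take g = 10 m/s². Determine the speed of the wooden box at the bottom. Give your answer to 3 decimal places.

7.463 m/s

The weight component along the incline is mg sin 55° = 155.639 N and the normal force is N = mg cos 55° = 108.980 N.
With no friction, a = g sin 55° = 8.1915 m/s².
Starting from rest over a distance of 3.4 m, v² = 2aL = 2 × 8.1915 × 3.4 = 55.7022, so v = 7.4634 m/s.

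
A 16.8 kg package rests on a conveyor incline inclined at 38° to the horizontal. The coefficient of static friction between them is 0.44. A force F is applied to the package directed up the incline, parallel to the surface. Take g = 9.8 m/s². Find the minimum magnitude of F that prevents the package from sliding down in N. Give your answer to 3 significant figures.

44.3 N

The normal force is N = mg cos 38° = 129.738 N. With F at its minimum the package is on the verge of sliding down, so static friction is at its maximum μ_s N = 0.44 × 129.738 = 57.085 N and acts up the slope.
Equilibrium along the incline: F + μ_s N = mg sin 38°, so F = 101.363 − 57.085 = 44.278 N.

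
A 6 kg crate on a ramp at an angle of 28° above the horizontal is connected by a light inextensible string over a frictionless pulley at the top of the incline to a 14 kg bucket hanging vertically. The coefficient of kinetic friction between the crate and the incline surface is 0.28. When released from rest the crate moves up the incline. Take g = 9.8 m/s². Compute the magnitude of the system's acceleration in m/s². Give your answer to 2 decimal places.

For the crate on the incline: the weight component along the slope is m₁g sin 28° = 6 × 9.8 × 0.4695 = 27.607 N and the normal force is N = m₁g cos 28° = 51.917 N.
Kinetic friction opposes the crate's motion up the incline: f = μN = 0.28 × 51.917 = 14.537 N acting down the slope.
Newton's second law for the crate (up-slope positive): T − 27.607 − 14.537 = 6 a. For the hanging bucket (downward positive): 14 × 9.8 − T = 14 a.
Adding the two equations eliminates T: 95.056 = 20 a, so a = 4.7528 m/s².

4.75 m/s²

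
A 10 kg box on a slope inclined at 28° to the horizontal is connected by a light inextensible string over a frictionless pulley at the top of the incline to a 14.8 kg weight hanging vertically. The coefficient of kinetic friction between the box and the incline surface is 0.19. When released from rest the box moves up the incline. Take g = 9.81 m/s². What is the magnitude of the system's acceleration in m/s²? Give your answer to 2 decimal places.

For the box on the incline: the weight component along the slope is m₁g sin 28° = 10 × 9.81 × 0.4695 = 46.058 N and the normal force is N = m₁g cos 28° = 86.617 N.
Kinetic friction opposes the box's motion up the incline: f = μN = 0.19 × 86.617 = 16.457 N acting down the slope.
Newton's second law for the box (up-slope positive): T − 46.058 − 16.457 = 10 a. For the hanging weight (downward positive): 14.8 × 9.81 − T = 14.8 a.
Adding the two equations eliminates T: 82.673 = 24.8 a, so a = 3.3336 m/s².

3.33 m/s²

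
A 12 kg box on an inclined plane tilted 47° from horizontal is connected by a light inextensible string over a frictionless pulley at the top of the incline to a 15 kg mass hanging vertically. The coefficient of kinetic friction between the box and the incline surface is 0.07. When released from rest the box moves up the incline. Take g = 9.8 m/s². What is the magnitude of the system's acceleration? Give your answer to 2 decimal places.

2.05 m/s²

For the box on the incline: the weight component along the slope is m₁g sin 47° = 12 × 9.8 × 0.7314 = 86.013 N and the normal force is N = m₁g cos 47° = 80.203 N.
Kinetic friction opposes the box's motion up the incline: f = μN = 0.07 × 80.203 = 5.614 N acting down the slope.
Newton's second law for the box (up-slope positive): T − 86.013 − 5.614 = 12 a. For the hanging mass (downward positive): 15 × 9.8 − T = 15 a.
Adding the two equations eliminates T: 55.373 = 27 a, so a = 2.0509 m/s².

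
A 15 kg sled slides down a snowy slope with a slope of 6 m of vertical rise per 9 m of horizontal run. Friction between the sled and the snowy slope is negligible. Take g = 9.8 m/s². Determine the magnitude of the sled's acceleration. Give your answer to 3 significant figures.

5.44 m/s²

Resolving the weight along the incline: the component pulling the sled down the slope is mg sin 33.69° = 15 × 9.8 × 0.5547 = 81.541 N, and the normal force is N = mg cos 33.69° = 15 × 9.8 × 0.8321 = 122.319 N.
With no friction the net force along the incline is 81.541 N, so a = g sin 33.69° = 81.541 / 15 = 5.4361 m/s².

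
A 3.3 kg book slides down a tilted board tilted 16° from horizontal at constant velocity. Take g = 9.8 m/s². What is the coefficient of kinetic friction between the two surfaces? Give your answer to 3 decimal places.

At constant velocity the net force along the incline is zero: mg sin 16° = μ mg cos 16°.
So μ = tan 16° = 0.2756 / 0.9613 = 0.2867.

0.287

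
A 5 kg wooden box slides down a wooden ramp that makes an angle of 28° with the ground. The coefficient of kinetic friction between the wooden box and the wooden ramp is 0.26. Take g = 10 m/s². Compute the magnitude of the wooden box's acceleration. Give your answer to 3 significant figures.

Resolving the weight along the incline: the component pulling the wooden box down the slope is mg sin 28° = 5 × 10 × 0.4695 = 23.475 N, and the normal force is N = mg cos 28° = 5 × 10 × 0.8829 = 44.145 N.
Kinetic friction acts up the slope with magnitude f = μN = 0.26 × 44.145 = 11.478 N.
Net force along the incline is 23.475 − 11.478 = 11.997 N, so a = 11.997 / 5 = 2.3994 m/s².

2.40 m/s²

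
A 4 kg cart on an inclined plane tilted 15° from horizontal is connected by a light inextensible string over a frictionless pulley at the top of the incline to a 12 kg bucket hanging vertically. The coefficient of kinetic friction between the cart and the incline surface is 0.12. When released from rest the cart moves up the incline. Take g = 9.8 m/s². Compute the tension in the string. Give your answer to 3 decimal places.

For the cart on the incline: the weight component along the slope is m₁g sin 15° = 4 × 9.8 × 0.2588 = 10.145 N and the normal force is N = m₁g cos 15° = 37.864 N.
Kinetic friction opposes the cart's motion up the incline: f = μN = 0.12 × 37.864 = 4.544 N acting down the slope.
Newton's second law for the cart (up-slope positive): T − 10.145 − 4.544 = 4 a. For the hanging bucket (downward positive): 12 × 9.8 − T = 12 a.
Adding the two equations eliminates T: 102.911 = 16 a, so a = 6.4319 m/s².
Then from the hanging bucket's equation, T = 12 × (9.8 − 6.4319) = 40.417 N.

40.417 N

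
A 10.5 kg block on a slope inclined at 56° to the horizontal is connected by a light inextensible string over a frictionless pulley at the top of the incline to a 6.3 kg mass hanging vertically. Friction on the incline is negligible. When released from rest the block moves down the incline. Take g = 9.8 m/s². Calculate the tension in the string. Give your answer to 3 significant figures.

70.6 N

For the block on the incline: the weight component along the slope is m₁g sin 56° = 10.5 × 9.8 × 0.8290 = 85.304 N and the normal force is N = m₁g cos 56° = 57.541 N.
Newton's second law for the block (down-slope positive): 85.304 − T = 10.5 a. For the hanging mass (upward positive): T − 6.3 × 9.8 = 6.3 a.
Adding the two equations eliminates T: 23.564 = 16.8 a, so a = 1.4026 m/s².
Then from the hanging mass's equation, T = 6.3 × (9.8 + 1.4026) = 70.576 N.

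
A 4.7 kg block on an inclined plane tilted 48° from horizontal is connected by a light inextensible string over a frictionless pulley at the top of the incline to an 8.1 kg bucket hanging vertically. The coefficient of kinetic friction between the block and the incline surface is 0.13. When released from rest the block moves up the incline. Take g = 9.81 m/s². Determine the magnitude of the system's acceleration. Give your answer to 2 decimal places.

3.22 m/s²

For the block on the incline: the weight component along the slope is m₁g sin 48° = 4.7 × 9.81 × 0.7431 = 34.262 N and the normal force is N = m₁g cos 48° = 30.852 N.
Kinetic friction opposes the block's motion up the incline: f = μN = 0.13 × 30.852 = 4.011 N acting down the slope.
Newton's second law for the block (up-slope positive): T − 34.262 − 4.011 = 4.7 a. For the hanging bucket (downward positive): 8.1 × 9.81 − T = 8.1 a.
Adding the two equations eliminates T: 41.188 = 12.8 a, so a = 3.2178 m/s².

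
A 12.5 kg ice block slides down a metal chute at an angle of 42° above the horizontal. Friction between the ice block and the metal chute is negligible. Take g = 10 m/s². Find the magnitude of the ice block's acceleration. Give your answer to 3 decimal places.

6.691 m/s²

Resolving the weight along the incline: the component pulling the ice block down the slope is mg sin 42° = 12.5 × 10 × 0.6691 = 83.638 N, and the normal force is N = mg cos 42° = 12.5 × 10 × 0.7431 = 92.888 N.
With no friction the net force along the incline is 83.638 N, so a = g sin 42° = 83.638 / 12.5 = 6.6910 m/s².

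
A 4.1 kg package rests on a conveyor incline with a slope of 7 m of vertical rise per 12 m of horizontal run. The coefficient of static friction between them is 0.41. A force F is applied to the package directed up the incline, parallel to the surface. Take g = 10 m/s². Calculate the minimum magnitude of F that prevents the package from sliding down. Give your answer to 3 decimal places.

6.139 N

The normal force is N = mg cos 30.26° = 35.415 N. With F at its minimum the package is on the verge of sliding down, so static friction is at its maximum μ_s N = 0.41 × 35.415 = 14.520 N and acts up the slope.
Equilibrium along the incline: F + μ_s N = mg sin 30.26°, so F = 20.659 − 14.520 = 6.139 N.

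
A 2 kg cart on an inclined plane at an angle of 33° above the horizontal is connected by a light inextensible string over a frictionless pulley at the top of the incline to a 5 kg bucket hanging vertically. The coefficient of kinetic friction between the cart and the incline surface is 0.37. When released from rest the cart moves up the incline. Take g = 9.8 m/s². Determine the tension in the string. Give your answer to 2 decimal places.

25.97 N

For the cart on the incline: the weight component along the slope is m₁g sin 33° = 2 × 9.8 × 0.5446 = 10.674 N and the normal force is N = m₁g cos 33° = 16.438 N.
Kinetic friction opposes the cart's motion up the incline: f = μN = 0.37 × 16.438 = 6.082 N acting down the slope.
Newton's second law for the cart (up-slope positive): T − 10.674 − 6.082 = 2 a. For the hanging bucket (downward positive): 5 × 9.8 − T = 5 a.
Adding the two equations eliminates T: 32.244 = 7 a, so a = 4.6063 m/s².
Then from the hanging bucket's equation, T = 5 × (9.8 − 4.6063) = 25.969 N.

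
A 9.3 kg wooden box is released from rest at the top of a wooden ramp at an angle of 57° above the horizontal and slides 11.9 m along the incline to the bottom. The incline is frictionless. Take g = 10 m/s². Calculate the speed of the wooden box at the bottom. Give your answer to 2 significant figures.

14 m/s

The weight component along the incline is mg sin 57° = 77.996 N and the normal force is N = mg cos 57° = 50.651 N.
With no friction, a = g sin 57° = 8.3867 m/s².
Starting from rest over a distance of 11.9 m, v² = 2aL = 2 × 8.3867 × 11.9 = 199.6035, so v = 14.1281 m/s.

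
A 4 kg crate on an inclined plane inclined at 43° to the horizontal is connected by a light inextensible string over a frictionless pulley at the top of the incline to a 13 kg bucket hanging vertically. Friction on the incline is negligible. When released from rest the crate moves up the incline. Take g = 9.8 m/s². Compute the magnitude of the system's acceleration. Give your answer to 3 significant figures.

For the crate on the incline: the weight component along the slope is m₁g sin 43° = 4 × 9.8 × 0.6820 = 26.734 N and the normal force is N = m₁g cos 43° = 28.669 N.
Newton's second law for the crate (up-slope positive): T − 26.734 = 4 a. For the hanging bucket (downward positive): 13 × 9.8 − T = 13 a.
Adding the two equations eliminates T: 100.666 = 17 a, so a = 5.9215 m/s².

5.92 m/s²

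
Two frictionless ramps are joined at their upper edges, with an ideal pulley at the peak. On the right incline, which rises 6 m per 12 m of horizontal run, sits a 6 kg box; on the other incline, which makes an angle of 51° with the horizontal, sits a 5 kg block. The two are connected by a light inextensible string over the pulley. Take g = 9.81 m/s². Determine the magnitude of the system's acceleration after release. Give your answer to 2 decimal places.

1.07 m/s²

Resolve each weight along its own incline: the 6 kg mass has component 6 × 9.81 × sin 26.57° = 26.323 N down its slope, and the 5 kg mass has 5 × 9.81 × sin 51° = 38.119 N down its slope.
The 5 kg side's 38.119 N exceeds the other side's 26.323 N, so that mass slides down and the 6 kg mass slides up. Taking that direction as positive, Newton's second law for the whole system gives 38.119 − 26.323 = (6 + 5) a, so a = 11.796 / 11 = 1.0724 m/s².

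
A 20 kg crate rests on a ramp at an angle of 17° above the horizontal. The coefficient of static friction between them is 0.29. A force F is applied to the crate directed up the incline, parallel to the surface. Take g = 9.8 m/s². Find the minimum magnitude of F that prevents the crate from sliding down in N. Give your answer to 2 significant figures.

The normal force is N = mg cos 17° = 187.436 N. With F at its minimum the crate is on the verge of sliding down, so static friction is at its maximum μ_s N = 0.29 × 187.436 = 54.356 N and acts up the slope.
Equilibrium along the incline: F + μ_s N = mg sin 17°, so F = 57.305 − 54.356 = 2.949 N.

2.9 N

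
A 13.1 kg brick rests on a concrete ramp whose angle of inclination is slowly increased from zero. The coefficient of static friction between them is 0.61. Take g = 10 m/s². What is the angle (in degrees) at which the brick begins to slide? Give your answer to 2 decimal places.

31.38°

At the threshold of sliding, static friction is at its maximum μ_s N and exactly balances the weight component along the incline: mg sin θ = μ_s mg cos θ.
Hence tan θ = μ_s = 0.61, so θ = arctan(0.61) = 31.3832°.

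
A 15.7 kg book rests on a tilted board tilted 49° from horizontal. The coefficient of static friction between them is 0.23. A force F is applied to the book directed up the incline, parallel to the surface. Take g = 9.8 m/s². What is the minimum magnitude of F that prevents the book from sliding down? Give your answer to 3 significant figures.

92.9 N

The normal force is N = mg cos 49° = 100.941 N. With F at its minimum the book is on the verge of sliding down, so static friction is at its maximum μ_s N = 0.23 × 100.941 = 23.216 N and acts up the slope.
Equilibrium along the incline: F + μ_s N = mg sin 49°, so F = 116.120 − 23.216 = 92.904 N.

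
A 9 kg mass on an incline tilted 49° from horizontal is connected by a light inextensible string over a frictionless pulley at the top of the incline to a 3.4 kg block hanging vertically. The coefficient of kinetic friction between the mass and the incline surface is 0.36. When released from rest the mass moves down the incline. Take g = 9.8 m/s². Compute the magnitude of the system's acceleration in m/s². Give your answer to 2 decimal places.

For the mass on the incline: the weight component along the slope is m₁g sin 49° = 9 × 9.8 × 0.7547 = 66.565 N and the normal force is N = m₁g cos 49° = 57.864 N.
Kinetic friction opposes the mass's motion down the incline: f = μN = 0.36 × 57.864 = 20.831 N acting up the slope.
Newton's second law for the mass (down-slope positive): 66.565 − 20.831 − T = 9 a. For the hanging block (upward positive): T − 3.4 × 9.8 = 3.4 a.
Adding the two equations eliminates T: 12.414 = 12.4 a, so a = 1.0011 m/s².

1.00 m/s²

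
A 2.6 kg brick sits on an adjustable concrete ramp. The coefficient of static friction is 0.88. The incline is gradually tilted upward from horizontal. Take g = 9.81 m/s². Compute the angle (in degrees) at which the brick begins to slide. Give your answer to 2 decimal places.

41.35°

At the threshold of sliding, static friction is at its maximum μ_s N and exactly balances the weight component along the incline: mg sin θ = μ_s mg cos θ.
Hence tan θ = μ_s = 0.88, so θ = arctan(0.88) = 41.3478°.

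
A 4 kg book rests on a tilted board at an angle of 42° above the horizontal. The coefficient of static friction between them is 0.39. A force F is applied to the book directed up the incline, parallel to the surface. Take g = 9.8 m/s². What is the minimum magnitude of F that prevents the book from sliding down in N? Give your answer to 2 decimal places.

The normal force is N = mg cos 42° = 29.131 N. With F at its minimum the book is on the verge of sliding down, so static friction is at its maximum μ_s N = 0.39 × 29.131 = 11.361 N and acts up the slope.
Equilibrium along the incline: F + μ_s N = mg sin 42°, so F = 26.230 − 11.361 = 14.869 N.

14.87 N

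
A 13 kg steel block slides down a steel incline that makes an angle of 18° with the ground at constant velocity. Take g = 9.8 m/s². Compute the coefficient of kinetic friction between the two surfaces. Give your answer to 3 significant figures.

At constant velocity the net force along the incline is zero: mg sin 18° = μ mg cos 18°.
So μ = tan 18° = 0.3090 / 0.9511 = 0.3249.

0.325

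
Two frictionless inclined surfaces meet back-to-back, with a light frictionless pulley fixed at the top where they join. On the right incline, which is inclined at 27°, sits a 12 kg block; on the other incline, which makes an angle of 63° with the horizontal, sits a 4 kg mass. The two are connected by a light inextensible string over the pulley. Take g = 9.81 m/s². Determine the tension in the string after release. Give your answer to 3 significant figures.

39.6 N

Resolve each weight along its own incline: the 12 kg mass has component 12 × 9.81 × sin 27° = 53.444 N down its slope, and the 4 kg mass has 4 × 9.81 × sin 63° = 34.963 N down its slope.
The 12 kg side's 53.444 N exceeds the other side's 34.963 N, so that mass slides down and the 4 kg mass slides up. Taking that direction as positive, Newton's second law for the whole system gives 53.444 − 34.963 = (12 + 4) a, so a = 18.481 / 16 = 1.1551 m/s².
For the 4 kg mass (up-slope positive): T − 34.963 = 4 × 1.1551, so T = 39.583 N.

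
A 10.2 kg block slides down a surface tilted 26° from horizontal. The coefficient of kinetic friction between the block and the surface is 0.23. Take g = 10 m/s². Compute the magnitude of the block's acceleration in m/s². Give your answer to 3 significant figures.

2.32 m/s²

Resolving the weight along the incline: the component pulling the block down the slope is mg sin 26° = 10.2 × 10 × 0.4384 = 44.717 N, and the normal force is N = mg cos 26° = 10.2 × 10 × 0.8988 = 91.678 N.
Kinetic friction acts up the slope with magnitude f = μN = 0.23 × 91.678 = 21.086 N.
Net force along the incline is 44.717 − 21.086 = 23.631 N, so a = 23.631 / 10.2 = 2.3168 m/s².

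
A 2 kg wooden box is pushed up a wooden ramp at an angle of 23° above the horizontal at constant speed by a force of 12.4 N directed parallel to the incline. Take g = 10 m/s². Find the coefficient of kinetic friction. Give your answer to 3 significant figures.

At constant speed ΣF = 0 along the incline. The applied 12.4 N acts up the slope; the weight component mg sin 23° = 7.815 N and kinetic friction μN both act down the slope.
So 12.4 = 7.815 + μ × 18.410, giving μ = (12.4 − 7.815) / 18.410 = 0.2490.

0.249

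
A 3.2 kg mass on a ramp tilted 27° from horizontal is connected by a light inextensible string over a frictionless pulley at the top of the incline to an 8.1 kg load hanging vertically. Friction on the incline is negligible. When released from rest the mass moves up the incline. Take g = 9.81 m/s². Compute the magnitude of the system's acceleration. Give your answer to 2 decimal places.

For the mass on the incline: the weight component along the slope is m₁g sin 27° = 3.2 × 9.81 × 0.4540 = 14.252 N and the normal force is N = m₁g cos 27° = 27.970 N.
Newton's second law for the mass (up-slope positive): T − 14.252 = 3.2 a. For the hanging load (downward positive): 8.1 × 9.81 − T = 8.1 a.
Adding the two equations eliminates T: 65.209 = 11.3 a, so a = 5.7707 m/s².

5.77 m/s²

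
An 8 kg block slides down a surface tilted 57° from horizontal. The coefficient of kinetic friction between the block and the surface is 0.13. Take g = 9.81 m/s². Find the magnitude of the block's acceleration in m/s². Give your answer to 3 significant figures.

Resolving the weight along the incline: the component pulling the block down the slope is mg sin 57° = 8 × 9.81 × 0.8387 = 65.821 N, and the normal force is N = mg cos 57° = 8 × 9.81 × 0.5446 = 42.740 N.
Kinetic friction acts up the slope with magnitude f = μN = 0.13 × 42.740 = 5.556 N.
Net force along the incline is 65.821 − 5.556 = 60.265 N, so a = 60.265 / 8 = 7.5331 m/s².

7.53 m/s²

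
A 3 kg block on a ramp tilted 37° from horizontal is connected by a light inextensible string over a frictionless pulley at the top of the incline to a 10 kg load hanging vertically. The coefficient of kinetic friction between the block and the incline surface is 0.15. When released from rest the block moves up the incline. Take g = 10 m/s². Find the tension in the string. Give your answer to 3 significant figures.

For the block on the incline: the weight component along the slope is m₁g sin 37° = 3 × 10 × 0.6018 = 18.054 N and the normal force is N = m₁g cos 37° = 23.959 N.
Kinetic friction opposes the block's motion up the incline: f = μN = 0.15 × 23.959 = 3.594 N acting down the slope.
Newton's second law for the block (up-slope positive): T − 18.054 − 3.594 = 3 a. For the hanging load (downward positive): 10 × 10 − T = 10 a.
Adding the two equations eliminates T: 78.352 = 13 a, so a = 6.0271 m/s².
Then from the hanging load's equation, T = 10 × (10 − 6.0271) = 39.729 N.

39.7 N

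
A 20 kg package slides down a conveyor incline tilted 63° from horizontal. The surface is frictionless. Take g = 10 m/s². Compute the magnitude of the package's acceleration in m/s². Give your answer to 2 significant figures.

Resolving the weight along the incline: the component pulling the package down the slope is mg sin 63° = 20 × 10 × 0.8910 = 178.200 N, and the normal force is N = mg cos 63° = 20 × 10 × 0.4540 = 90.800 N.
With no friction the net force along the incline is 178.200 N, so a = g sin 63° = 178.200 / 20 = 8.9100 m/s².

8.9 m/s²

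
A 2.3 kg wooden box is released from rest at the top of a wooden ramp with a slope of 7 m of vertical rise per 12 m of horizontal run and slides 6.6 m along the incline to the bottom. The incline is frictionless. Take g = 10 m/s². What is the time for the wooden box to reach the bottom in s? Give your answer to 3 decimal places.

The weight component along the incline is mg sin 30.26° = 11.589 N and the normal force is N = mg cos 30.26° = 19.867 N.
With no friction, a = g sin 30.26° = 5.0387 m/s².
Starting from rest, L = ½at², so t = √(2L/a) = √(2 × 6.6 / 5.0387) = 1.6186 s.

1.619 s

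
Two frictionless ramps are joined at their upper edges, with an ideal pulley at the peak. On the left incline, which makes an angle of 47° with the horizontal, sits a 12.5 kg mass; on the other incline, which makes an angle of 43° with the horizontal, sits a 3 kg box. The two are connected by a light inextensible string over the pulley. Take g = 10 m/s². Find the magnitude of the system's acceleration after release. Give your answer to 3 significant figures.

Resolve each weight along its own incline: the 12.5 kg mass has component 12.5 × 10 × sin 47° = 91.419 N down its slope, and the 3 kg mass has 3 × 10 × sin 43° = 20.460 N down its slope.
The 12.5 kg side's 91.419 N exceeds the other side's 20.460 N, so that mass slides down and the 3 kg mass slides up. Taking that direction as positive, Newton's second law for the whole system gives 91.419 − 20.460 = (12.5 + 3) a, so a = 70.959 / 15.5 = 4.5780 m/s².

4.58 m/s²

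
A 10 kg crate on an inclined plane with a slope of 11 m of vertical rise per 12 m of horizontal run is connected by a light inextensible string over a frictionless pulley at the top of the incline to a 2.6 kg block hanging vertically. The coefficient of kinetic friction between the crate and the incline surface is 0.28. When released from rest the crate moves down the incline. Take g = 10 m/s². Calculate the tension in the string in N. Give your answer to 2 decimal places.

For the crate on the incline: the weight component along the slope is m₁g sin 42.51° = 10 × 10 × 0.6757 = 67.570 N and the normal force is N = m₁g cos 42.51° = 73.715 N.
Kinetic friction opposes the crate's motion down the incline: f = μN = 0.28 × 73.715 = 20.640 N acting up the slope.
Newton's second law for the crate (down-slope positive): 67.570 − 20.640 − T = 10 a. For the hanging block (upward positive): T − 2.6 × 10 = 2.6 a.
Adding the two equations eliminates T: 20.930 = 12.6 a, so a = 1.6611 m/s².
Then from the hanging block's equation, T = 2.6 × (10 + 1.6611) = 30.319 N.

30.32 N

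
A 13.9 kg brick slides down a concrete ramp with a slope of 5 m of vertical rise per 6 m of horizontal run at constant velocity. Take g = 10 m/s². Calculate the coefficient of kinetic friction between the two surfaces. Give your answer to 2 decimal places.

0.83

At constant velocity the net force along the incline is zero: mg sin 39.81° = μ mg cos 39.81°.
So μ = tan 39.81° = 0.6402 / 0.7682 = 0.8334.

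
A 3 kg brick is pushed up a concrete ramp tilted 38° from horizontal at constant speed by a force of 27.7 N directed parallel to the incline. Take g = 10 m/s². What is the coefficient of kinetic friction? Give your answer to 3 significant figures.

0.390

At constant speed ΣF = 0 along the incline. The applied 27.7 N acts up the slope; the weight component mg sin 38° = 18.470 N and kinetic friction μN both act down the slope.
So 27.7 = 18.470 + μ × 23.640, giving μ = (27.7 − 18.470) / 23.640 = 0.3904.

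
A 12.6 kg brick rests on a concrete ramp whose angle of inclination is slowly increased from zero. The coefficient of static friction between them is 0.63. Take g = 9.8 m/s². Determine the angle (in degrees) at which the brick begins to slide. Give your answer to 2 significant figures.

32°

At the threshold of sliding, static friction is at its maximum μ_s N and exactly balances the weight component along the incline: mg sin θ = μ_s mg cos θ.
Hence tan θ = μ_s = 0.63, so θ = arctan(0.63) = 32.2109°.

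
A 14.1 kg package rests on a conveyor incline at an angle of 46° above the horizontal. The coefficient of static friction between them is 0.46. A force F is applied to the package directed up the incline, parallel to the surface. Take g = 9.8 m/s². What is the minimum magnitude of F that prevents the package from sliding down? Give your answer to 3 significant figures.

The normal force is N = mg cos 46° = 95.988 N. With F at its minimum the package is on the verge of sliding down, so static friction is at its maximum μ_s N = 0.46 × 95.988 = 44.154 N and acts up the slope.
Equilibrium along the incline: F + μ_s N = mg sin 46°, so F = 99.398 − 44.154 = 55.244 N.

55.2 N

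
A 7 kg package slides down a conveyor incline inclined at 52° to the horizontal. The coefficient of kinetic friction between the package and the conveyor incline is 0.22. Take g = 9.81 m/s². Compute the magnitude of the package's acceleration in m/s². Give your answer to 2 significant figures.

Resolving the weight along the incline: the component pulling the package down the slope is mg sin 52° = 7 × 9.81 × 0.7880 = 54.112 N, and the normal force is N = mg cos 52° = 7 × 9.81 × 0.6157 = 42.280 N.
Kinetic friction acts up the slope with magnitude f = μN = 0.22 × 42.280 = 9.302 N.
Net force along the incline is 54.112 − 9.302 = 44.810 N, so a = 44.810 / 7 = 6.4014 m/s².

6.4 m/s²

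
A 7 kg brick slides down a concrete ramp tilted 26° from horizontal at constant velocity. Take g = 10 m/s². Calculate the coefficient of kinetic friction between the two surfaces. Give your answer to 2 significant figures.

0.49

At constant velocity the net force along the incline is zero: mg sin 26° = μ mg cos 26°.
So μ = tan 26° = 0.4384 / 0.8988 = 0.4878.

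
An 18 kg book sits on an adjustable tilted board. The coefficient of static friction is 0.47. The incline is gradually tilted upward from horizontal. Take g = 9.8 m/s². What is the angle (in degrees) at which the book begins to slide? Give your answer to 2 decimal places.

At the threshold of sliding, static friction is at its maximum μ_s N and exactly balances the weight component along the incline: mg sin θ = μ_s mg cos θ.
Hence tan θ = μ_s = 0.47, so θ = arctan(0.47) = 25.1735°.

25.17°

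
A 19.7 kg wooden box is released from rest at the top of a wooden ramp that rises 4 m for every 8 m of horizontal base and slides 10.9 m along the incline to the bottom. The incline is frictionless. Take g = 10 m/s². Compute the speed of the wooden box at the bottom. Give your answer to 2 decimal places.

The weight component along the incline is mg sin 26.57° = 88.101 N and the normal force is N = mg cos 26.57° = 176.202 N.
With no friction, a = g sin 26.57° = 4.4721 m/s².
Starting from rest over a distance of 10.9 m, v² = 2aL = 2 × 4.4721 × 10.9 = 97.4918, so v = 9.8738 m/s.

9.87 m/s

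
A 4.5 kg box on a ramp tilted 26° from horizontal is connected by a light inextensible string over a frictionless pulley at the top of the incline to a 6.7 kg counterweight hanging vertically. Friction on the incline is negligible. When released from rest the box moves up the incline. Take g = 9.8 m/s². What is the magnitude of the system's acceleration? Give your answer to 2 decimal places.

4.14 m/s²

For the box on the incline: the weight component along the slope is m₁g sin 26° = 4.5 × 9.8 × 0.4384 = 19.333 N and the normal force is N = m₁g cos 26° = 39.637 N.
Newton's second law for the box (up-slope positive): T − 19.333 = 4.5 a. For the hanging counterweight (downward positive): 6.7 × 9.8 − T = 6.7 a.
Adding the two equations eliminates T: 46.327 = 11.2 a, so a = 4.1363 m/s².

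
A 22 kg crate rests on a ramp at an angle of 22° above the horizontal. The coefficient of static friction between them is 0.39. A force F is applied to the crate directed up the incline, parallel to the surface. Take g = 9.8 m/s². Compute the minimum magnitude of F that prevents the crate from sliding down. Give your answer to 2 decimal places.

2.80 N

The normal force is N = mg cos 22° = 199.901 N. With F at its minimum the crate is on the verge of sliding down, so static friction is at its maximum μ_s N = 0.39 × 199.901 = 77.961 N and acts up the slope.
Equilibrium along the incline: F + μ_s N = mg sin 22°, so F = 80.765 − 77.961 = 2.804 N.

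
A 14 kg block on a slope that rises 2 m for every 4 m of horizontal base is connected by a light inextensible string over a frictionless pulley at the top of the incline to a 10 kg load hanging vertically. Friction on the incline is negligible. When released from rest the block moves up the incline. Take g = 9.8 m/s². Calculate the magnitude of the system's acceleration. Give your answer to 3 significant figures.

For the block on the incline: the weight component along the slope is m₁g sin 26.57° = 14 × 9.8 × 0.4472 = 61.356 N and the normal force is N = m₁g cos 26.57° = 122.715 N.
Newton's second law for the block (up-slope positive): T − 61.356 = 14 a. For the hanging load (downward positive): 10 × 9.8 − T = 10 a.
Adding the two equations eliminates T: 36.644 = 24 a, so a = 1.5268 m/s².

1.53 m/s²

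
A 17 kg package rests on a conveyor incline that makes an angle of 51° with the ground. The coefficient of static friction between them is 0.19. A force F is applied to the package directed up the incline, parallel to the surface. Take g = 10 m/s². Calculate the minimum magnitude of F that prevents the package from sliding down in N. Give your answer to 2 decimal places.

111.79 N

The normal force is N = mg cos 51° = 106.984 N. With F at its minimum the package is on the verge of sliding down, so static friction is at its maximum μ_s N = 0.19 × 106.984 = 20.327 N and acts up the slope.
Equilibrium along the incline: F + μ_s N = mg sin 51°, so F = 132.115 − 20.327 = 111.788 N.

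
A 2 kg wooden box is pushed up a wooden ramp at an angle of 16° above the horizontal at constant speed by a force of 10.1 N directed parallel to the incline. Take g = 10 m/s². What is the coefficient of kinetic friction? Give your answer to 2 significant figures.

0.24

At constant speed ΣF = 0 along the incline. The applied 10.1 N acts up the slope; the weight component mg sin 16° = 5.513 N and kinetic friction μN both act down the slope.
So 10.1 = 5.513 + μ × 19.225, giving μ = (10.1 − 5.513) / 19.225 = 0.2386.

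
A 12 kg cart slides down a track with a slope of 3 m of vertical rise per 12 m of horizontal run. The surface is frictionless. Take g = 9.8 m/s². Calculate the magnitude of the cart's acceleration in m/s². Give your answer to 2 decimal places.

2.38 m/s²

Resolving the weight along the incline: the component pulling the cart down the slope is mg sin 14.04° = 12 × 9.8 × 0.2425 = 28.518 N, and the normal force is N = mg cos 14.04° = 12 × 9.8 × 0.9701 = 114.084 N.
With no friction the net force along the incline is 28.518 N, so a = g sin 14.04° = 28.518 / 12 = 2.3765 m/s².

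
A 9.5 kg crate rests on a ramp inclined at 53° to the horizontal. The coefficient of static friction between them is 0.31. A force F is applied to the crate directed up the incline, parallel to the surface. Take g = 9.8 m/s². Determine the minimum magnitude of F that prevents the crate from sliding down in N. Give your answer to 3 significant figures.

57.0 N

The normal force is N = mg cos 53° = 56.029 N. With F at its minimum the crate is on the verge of sliding down, so static friction is at its maximum μ_s N = 0.31 × 56.029 = 17.369 N and acts up the slope.
Equilibrium along the incline: F + μ_s N = mg sin 53°, so F = 74.353 − 17.369 = 56.984 N.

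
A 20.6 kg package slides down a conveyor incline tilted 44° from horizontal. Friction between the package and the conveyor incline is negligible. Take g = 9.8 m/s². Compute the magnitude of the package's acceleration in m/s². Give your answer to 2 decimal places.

Resolving the weight along the incline: the component pulling the package down the slope is mg sin 44° = 20.6 × 9.8 × 0.6947 = 140.246 N, and the normal force is N = mg cos 44° = 20.6 × 9.8 × 0.7193 = 145.212 N.
With no friction the net force along the incline is 140.246 N, so a = g sin 44° = 140.246 / 20.6 = 6.8081 m/s².

6.81 m/s²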